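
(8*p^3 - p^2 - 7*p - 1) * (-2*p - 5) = -16*p^4 - 38*p^3 + 19*p^2 + 37*p + 5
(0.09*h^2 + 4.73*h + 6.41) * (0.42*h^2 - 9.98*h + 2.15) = 0.0378*h^4 + 1.0884*h^3 - 44.3197*h^2 - 53.8023*h + 13.7815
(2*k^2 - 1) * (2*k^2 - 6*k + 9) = 4*k^4 - 12*k^3 + 16*k^2 + 6*k - 9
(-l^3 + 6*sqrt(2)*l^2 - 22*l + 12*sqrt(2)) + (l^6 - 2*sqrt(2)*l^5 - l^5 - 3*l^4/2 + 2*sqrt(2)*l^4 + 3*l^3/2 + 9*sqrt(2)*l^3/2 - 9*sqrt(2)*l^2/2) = l^6 - 2*sqrt(2)*l^5 - l^5 - 3*l^4/2 + 2*sqrt(2)*l^4 + l^3/2 + 9*sqrt(2)*l^3/2 + 3*sqrt(2)*l^2/2 - 22*l + 12*sqrt(2)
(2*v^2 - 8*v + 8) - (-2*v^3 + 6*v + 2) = 2*v^3 + 2*v^2 - 14*v + 6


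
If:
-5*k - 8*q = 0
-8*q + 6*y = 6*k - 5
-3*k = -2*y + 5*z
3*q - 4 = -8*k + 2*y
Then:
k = 56/139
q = -35/139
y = -213/278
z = -381/695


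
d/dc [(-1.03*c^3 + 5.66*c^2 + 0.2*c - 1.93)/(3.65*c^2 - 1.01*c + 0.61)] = (-3.7595*c^4 + 2.0806*c^3 - 8.3315*c^2 + 20.9942*c - 1.8273)/(13.3225*c^4 - 7.373*c^3 + 5.4731*c^2 - 1.2322*c + 0.3721)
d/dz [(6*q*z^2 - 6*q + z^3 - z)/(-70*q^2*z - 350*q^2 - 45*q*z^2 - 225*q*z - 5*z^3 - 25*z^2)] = ((-12*q*z - 3*z^2 + 1)*(14*q^2*z + 70*q^2 + 9*q*z^2 + 45*q*z + z^3 + 5*z^2) + (6*q*z^2 - 6*q + z^3 - z)*(14*q^2 + 18*q*z + 45*q + 3*z^2 + 10*z))/(5*(14*q^2*z + 70*q^2 + 9*q*z^2 + 45*q*z + z^3 + 5*z^2)^2)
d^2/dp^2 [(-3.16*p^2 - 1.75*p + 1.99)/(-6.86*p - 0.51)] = (-1.13686837721616e-13*p^2 - 197.898476)/(322.828856*p^3 + 72.001188*p^2 + 5.352858*p + 0.132651)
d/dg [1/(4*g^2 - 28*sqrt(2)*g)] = (-2*g + 7*sqrt(2))/(4*g^2*(g - 7*sqrt(2))^2)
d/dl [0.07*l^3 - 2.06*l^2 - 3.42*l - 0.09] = 0.21*l^2 - 4.12*l - 3.42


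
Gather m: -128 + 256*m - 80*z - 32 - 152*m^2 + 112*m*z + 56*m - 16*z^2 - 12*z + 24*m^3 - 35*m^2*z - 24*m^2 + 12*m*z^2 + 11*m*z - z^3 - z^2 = 24*m^3 + m^2*(-35*z - 176) + m*(12*z^2 + 123*z + 312) - z^3 - 17*z^2 - 92*z - 160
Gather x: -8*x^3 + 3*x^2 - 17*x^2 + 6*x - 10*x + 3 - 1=-8*x^3 - 14*x^2 - 4*x + 2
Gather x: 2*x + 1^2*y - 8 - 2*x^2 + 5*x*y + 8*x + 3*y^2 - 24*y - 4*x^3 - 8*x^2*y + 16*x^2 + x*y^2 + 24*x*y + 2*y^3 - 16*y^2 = -4*x^3 + x^2*(14 - 8*y) + x*(y^2 + 29*y + 10) + 2*y^3 - 13*y^2 - 23*y - 8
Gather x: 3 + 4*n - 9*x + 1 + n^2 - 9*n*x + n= n^2 + 5*n + x*(-9*n - 9) + 4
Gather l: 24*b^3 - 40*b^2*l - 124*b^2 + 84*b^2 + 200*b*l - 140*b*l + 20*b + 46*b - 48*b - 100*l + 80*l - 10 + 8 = 24*b^3 - 40*b^2 + 18*b + l*(-40*b^2 + 60*b - 20) - 2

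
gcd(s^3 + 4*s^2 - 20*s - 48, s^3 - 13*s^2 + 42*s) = 1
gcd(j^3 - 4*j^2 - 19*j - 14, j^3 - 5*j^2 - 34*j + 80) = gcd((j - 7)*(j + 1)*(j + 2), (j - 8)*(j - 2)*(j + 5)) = 1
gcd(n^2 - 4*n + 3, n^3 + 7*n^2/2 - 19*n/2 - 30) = n - 3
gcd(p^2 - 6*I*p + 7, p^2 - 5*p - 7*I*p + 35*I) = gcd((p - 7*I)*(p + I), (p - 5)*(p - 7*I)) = p - 7*I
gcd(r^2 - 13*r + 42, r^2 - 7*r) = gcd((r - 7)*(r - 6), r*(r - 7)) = r - 7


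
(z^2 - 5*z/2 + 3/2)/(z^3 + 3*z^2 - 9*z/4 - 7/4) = 2*(2*z - 3)/(4*z^2 + 16*z + 7)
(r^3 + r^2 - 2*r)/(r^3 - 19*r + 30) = r*(r^2 + r - 2)/(r^3 - 19*r + 30)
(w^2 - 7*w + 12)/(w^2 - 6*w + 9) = (w - 4)/(w - 3)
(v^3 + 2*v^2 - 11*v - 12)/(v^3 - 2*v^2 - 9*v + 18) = (v^2 + 5*v + 4)/(v^2 + v - 6)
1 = 1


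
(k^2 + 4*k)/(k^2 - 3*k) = (k + 4)/(k - 3)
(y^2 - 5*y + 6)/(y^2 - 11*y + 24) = (y - 2)/(y - 8)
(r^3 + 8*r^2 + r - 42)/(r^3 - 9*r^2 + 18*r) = (r^3 + 8*r^2 + r - 42)/(r*(r^2 - 9*r + 18))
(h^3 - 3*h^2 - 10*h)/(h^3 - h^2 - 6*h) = (h - 5)/(h - 3)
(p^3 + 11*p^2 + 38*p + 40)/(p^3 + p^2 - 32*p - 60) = (p + 4)/(p - 6)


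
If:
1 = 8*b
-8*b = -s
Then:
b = 1/8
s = 1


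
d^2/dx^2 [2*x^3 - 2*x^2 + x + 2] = 12*x - 4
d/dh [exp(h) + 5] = exp(h)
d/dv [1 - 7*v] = -7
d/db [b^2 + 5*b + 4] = 2*b + 5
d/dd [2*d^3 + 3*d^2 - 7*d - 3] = 6*d^2 + 6*d - 7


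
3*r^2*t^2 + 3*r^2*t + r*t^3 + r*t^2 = t*(3*r + t)*(r*t + r)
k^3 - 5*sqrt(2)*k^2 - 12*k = k*(k - 6*sqrt(2))*(k + sqrt(2))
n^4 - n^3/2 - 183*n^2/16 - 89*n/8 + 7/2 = (n - 4)*(n - 1/4)*(n + 7/4)*(n + 2)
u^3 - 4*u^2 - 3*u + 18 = (u - 3)^2*(u + 2)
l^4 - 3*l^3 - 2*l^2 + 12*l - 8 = (l - 2)^2*(l - 1)*(l + 2)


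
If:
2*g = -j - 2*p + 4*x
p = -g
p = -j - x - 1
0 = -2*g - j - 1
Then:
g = -1/14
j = -6/7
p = 1/14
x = -3/14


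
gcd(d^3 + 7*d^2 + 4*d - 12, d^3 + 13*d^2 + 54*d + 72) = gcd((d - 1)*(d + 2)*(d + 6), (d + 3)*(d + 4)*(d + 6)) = d + 6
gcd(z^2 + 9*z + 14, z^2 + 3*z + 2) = z + 2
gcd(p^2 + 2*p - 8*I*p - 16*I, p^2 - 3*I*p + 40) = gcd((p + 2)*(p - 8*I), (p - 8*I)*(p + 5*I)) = p - 8*I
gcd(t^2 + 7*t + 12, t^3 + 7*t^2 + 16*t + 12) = t + 3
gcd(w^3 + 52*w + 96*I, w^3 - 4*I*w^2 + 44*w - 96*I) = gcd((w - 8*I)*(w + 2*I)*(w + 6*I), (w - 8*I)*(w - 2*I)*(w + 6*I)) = w^2 - 2*I*w + 48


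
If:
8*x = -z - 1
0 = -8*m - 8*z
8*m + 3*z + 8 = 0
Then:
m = -8/5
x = -13/40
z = 8/5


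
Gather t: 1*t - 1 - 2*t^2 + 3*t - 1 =-2*t^2 + 4*t - 2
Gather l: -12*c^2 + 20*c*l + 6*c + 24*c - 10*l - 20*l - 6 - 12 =-12*c^2 + 30*c + l*(20*c - 30) - 18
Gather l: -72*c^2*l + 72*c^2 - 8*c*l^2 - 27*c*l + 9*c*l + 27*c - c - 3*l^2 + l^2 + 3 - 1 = 72*c^2 + 26*c + l^2*(-8*c - 2) + l*(-72*c^2 - 18*c) + 2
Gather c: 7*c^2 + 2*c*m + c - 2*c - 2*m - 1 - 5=7*c^2 + c*(2*m - 1) - 2*m - 6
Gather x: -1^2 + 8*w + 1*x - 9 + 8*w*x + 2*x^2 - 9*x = 8*w + 2*x^2 + x*(8*w - 8) - 10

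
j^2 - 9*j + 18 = (j - 6)*(j - 3)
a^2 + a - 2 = (a - 1)*(a + 2)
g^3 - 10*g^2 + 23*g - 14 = (g - 7)*(g - 2)*(g - 1)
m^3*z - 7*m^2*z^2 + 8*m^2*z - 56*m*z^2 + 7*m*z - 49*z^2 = (m + 7)*(m - 7*z)*(m*z + z)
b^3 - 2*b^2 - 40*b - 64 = (b - 8)*(b + 2)*(b + 4)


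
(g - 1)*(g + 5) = g^2 + 4*g - 5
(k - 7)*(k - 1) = k^2 - 8*k + 7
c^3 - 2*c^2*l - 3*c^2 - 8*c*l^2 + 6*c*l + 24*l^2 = (c - 3)*(c - 4*l)*(c + 2*l)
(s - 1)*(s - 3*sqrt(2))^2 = s^3 - 6*sqrt(2)*s^2 - s^2 + 6*sqrt(2)*s + 18*s - 18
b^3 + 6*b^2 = b^2*(b + 6)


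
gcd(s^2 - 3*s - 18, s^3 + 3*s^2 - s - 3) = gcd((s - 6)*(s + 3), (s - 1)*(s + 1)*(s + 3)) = s + 3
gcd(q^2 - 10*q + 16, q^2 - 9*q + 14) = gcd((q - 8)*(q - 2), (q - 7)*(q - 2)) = q - 2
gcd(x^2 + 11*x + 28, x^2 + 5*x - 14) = x + 7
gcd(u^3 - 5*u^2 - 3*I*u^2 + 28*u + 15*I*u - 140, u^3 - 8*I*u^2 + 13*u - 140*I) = u^2 - 3*I*u + 28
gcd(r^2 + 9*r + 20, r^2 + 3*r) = 1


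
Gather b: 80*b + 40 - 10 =80*b + 30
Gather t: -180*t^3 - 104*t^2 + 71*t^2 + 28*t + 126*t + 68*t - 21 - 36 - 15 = -180*t^3 - 33*t^2 + 222*t - 72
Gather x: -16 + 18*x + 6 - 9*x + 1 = 9*x - 9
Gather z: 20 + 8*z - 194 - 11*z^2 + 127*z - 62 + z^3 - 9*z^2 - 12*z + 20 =z^3 - 20*z^2 + 123*z - 216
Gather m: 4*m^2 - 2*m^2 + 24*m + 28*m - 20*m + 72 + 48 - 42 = 2*m^2 + 32*m + 78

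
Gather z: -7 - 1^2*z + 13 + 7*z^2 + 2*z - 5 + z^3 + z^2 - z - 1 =z^3 + 8*z^2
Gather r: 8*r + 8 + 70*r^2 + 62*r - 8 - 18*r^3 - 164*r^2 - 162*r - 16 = -18*r^3 - 94*r^2 - 92*r - 16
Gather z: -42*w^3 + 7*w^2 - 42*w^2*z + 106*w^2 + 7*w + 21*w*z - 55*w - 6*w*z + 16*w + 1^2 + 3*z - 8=-42*w^3 + 113*w^2 - 32*w + z*(-42*w^2 + 15*w + 3) - 7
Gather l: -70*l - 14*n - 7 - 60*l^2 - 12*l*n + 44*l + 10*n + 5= -60*l^2 + l*(-12*n - 26) - 4*n - 2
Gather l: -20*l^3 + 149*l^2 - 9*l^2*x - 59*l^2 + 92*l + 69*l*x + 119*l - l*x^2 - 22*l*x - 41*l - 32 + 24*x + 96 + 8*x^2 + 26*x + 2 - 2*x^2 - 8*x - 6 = -20*l^3 + l^2*(90 - 9*x) + l*(-x^2 + 47*x + 170) + 6*x^2 + 42*x + 60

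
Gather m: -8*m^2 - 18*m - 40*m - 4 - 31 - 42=-8*m^2 - 58*m - 77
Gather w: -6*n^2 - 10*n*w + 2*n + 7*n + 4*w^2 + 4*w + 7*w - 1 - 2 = -6*n^2 + 9*n + 4*w^2 + w*(11 - 10*n) - 3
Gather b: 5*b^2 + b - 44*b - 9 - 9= 5*b^2 - 43*b - 18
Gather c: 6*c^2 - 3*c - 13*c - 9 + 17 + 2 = 6*c^2 - 16*c + 10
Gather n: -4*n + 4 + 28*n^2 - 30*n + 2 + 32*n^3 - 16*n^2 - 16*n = 32*n^3 + 12*n^2 - 50*n + 6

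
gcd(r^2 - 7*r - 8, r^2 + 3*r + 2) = r + 1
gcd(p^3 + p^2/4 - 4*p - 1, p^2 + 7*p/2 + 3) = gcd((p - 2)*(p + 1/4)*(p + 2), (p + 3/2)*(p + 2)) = p + 2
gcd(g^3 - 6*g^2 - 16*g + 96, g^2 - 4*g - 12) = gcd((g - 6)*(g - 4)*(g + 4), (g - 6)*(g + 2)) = g - 6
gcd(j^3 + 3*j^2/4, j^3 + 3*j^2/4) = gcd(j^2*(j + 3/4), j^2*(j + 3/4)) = j^3 + 3*j^2/4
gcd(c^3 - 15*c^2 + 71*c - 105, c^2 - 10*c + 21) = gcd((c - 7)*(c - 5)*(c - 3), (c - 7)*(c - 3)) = c^2 - 10*c + 21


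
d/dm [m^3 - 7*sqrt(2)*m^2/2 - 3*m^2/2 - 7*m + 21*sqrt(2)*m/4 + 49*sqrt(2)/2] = 3*m^2 - 7*sqrt(2)*m - 3*m - 7 + 21*sqrt(2)/4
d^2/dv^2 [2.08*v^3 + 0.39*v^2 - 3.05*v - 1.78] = 12.48*v + 0.78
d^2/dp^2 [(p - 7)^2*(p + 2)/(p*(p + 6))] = 6*(43*p^3 + 98*p^2 + 588*p + 1176)/(p^3*(p^3 + 18*p^2 + 108*p + 216))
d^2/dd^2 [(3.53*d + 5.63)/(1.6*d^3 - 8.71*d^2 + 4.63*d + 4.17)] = (54.2208*d^5 - 122.21088*d^4 - 772.054814*d^3 + 2530.305618*d^2 - 818.363928*d + 514.04245)/(4.096*d^9 - 66.8928*d^8 + 399.70608*d^7 - 1015.892791*d^6 + 807.970749*d^5 + 574.261854*d^4 - 826.269479*d^3 - 186.196338*d^2 + 241.531821*d + 72.511713)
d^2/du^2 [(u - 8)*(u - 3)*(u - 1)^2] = 12*u^2 - 78*u + 94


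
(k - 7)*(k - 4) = k^2 - 11*k + 28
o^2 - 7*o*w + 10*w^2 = (o - 5*w)*(o - 2*w)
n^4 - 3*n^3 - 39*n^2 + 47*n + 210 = (n - 7)*(n - 3)*(n + 2)*(n + 5)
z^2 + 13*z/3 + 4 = (z + 4/3)*(z + 3)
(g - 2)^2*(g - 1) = g^3 - 5*g^2 + 8*g - 4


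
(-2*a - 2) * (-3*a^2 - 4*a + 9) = 6*a^3 + 14*a^2 - 10*a - 18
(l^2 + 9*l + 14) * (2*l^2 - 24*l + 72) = 2*l^4 - 6*l^3 - 116*l^2 + 312*l + 1008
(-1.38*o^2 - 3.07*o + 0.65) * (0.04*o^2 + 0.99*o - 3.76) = -0.0552*o^4 - 1.489*o^3 + 2.1755*o^2 + 12.1867*o - 2.444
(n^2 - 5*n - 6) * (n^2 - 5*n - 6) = n^4 - 10*n^3 + 13*n^2 + 60*n + 36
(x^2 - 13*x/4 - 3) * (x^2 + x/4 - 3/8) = x^4 - 3*x^3 - 67*x^2/16 + 15*x/32 + 9/8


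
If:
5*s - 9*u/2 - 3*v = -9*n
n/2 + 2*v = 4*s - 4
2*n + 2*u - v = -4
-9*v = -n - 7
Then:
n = -854/995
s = 4911/3980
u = -1593/1990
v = 679/995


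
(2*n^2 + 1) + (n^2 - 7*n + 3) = 3*n^2 - 7*n + 4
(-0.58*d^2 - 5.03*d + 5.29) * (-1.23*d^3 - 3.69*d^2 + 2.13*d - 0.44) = 0.7134*d^5 + 8.3271*d^4 + 10.8186*d^3 - 29.9788*d^2 + 13.4809*d - 2.3276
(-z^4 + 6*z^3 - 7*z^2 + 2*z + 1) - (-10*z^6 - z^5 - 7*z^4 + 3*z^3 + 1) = 10*z^6 + z^5 + 6*z^4 + 3*z^3 - 7*z^2 + 2*z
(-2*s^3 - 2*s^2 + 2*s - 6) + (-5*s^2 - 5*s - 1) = -2*s^3 - 7*s^2 - 3*s - 7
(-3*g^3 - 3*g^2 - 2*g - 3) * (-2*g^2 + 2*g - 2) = 6*g^5 + 4*g^3 + 8*g^2 - 2*g + 6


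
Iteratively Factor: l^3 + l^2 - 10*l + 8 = (l - 2)*(l^2 + 3*l - 4) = (l - 2)*(l + 4)*(l - 1)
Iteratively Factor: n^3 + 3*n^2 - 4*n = (n)*(n^2 + 3*n - 4) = n*(n - 1)*(n + 4)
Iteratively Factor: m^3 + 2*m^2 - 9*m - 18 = (m + 3)*(m^2 - m - 6) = (m + 2)*(m + 3)*(m - 3)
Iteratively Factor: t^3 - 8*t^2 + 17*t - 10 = (t - 1)*(t^2 - 7*t + 10) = (t - 2)*(t - 1)*(t - 5)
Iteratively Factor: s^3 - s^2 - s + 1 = (s - 1)*(s^2 - 1) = (s - 1)*(s + 1)*(s - 1)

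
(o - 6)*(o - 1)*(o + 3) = o^3 - 4*o^2 - 15*o + 18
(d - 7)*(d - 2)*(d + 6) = d^3 - 3*d^2 - 40*d + 84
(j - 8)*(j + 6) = j^2 - 2*j - 48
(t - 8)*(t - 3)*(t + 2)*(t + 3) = t^4 - 6*t^3 - 25*t^2 + 54*t + 144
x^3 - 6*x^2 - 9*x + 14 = (x - 7)*(x - 1)*(x + 2)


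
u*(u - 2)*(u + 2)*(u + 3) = u^4 + 3*u^3 - 4*u^2 - 12*u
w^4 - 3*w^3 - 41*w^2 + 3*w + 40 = (w - 8)*(w - 1)*(w + 1)*(w + 5)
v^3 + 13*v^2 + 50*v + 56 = (v + 2)*(v + 4)*(v + 7)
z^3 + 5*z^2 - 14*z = z*(z - 2)*(z + 7)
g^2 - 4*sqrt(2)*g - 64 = (g - 8*sqrt(2))*(g + 4*sqrt(2))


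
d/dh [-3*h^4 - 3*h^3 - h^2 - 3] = h*(-12*h^2 - 9*h - 2)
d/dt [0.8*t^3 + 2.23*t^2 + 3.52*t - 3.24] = 2.4*t^2 + 4.46*t + 3.52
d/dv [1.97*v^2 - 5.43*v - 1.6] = 3.94*v - 5.43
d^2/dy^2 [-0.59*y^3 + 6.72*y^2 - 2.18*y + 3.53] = 13.44 - 3.54*y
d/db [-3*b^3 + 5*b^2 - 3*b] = -9*b^2 + 10*b - 3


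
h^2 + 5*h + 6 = (h + 2)*(h + 3)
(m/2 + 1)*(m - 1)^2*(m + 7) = m^4/2 + 7*m^3/2 - 3*m^2/2 - 19*m/2 + 7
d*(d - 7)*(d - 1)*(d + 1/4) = d^4 - 31*d^3/4 + 5*d^2 + 7*d/4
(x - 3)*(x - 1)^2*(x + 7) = x^4 + 2*x^3 - 28*x^2 + 46*x - 21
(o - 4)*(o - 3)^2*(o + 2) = o^4 - 8*o^3 + 13*o^2 + 30*o - 72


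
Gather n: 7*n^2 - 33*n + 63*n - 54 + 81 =7*n^2 + 30*n + 27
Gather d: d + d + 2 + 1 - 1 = 2*d + 2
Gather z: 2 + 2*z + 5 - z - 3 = z + 4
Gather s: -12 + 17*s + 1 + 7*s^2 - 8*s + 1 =7*s^2 + 9*s - 10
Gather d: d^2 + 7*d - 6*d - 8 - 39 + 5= d^2 + d - 42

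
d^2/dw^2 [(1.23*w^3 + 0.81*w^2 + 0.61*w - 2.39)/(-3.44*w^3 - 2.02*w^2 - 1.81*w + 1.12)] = (-2.07638399999996*w^6 + 2.6398559999999*w^5 + 287.348016*w^4 + 216.947814*w^3 + 123.562488*w^2 + 90.141204*w + 21.968718)/(40.707584*w^9 + 71.711616*w^8 + 106.366176*w^7 + 43.94548*w^6 + 9.269988*w^5 - 35.698386*w^4 - 5.694515*w^3 - 3.406032*w^2 + 6.811392*w - 1.404928)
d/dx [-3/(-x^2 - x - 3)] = 3*(-2*x - 1)/(x^2 + x + 3)^2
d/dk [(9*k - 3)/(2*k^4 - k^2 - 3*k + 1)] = 3*(6*k^4 - 3*k^2 - 9*k + (3*k - 1)*(-8*k^3 + 2*k + 3) + 3)/(2*k^4 - k^2 - 3*k + 1)^2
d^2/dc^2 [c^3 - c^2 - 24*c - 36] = 6*c - 2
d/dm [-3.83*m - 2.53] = -3.83000000000000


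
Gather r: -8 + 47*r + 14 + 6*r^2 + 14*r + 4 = 6*r^2 + 61*r + 10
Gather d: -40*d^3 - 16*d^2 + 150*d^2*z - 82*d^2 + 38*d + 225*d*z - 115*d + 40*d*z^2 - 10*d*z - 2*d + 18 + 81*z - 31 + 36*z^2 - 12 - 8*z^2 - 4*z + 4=-40*d^3 + d^2*(150*z - 98) + d*(40*z^2 + 215*z - 79) + 28*z^2 + 77*z - 21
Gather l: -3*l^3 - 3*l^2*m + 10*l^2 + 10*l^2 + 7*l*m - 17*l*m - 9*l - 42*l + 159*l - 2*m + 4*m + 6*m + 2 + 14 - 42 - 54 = -3*l^3 + l^2*(20 - 3*m) + l*(108 - 10*m) + 8*m - 80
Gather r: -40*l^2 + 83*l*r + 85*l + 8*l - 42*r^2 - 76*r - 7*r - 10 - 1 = -40*l^2 + 93*l - 42*r^2 + r*(83*l - 83) - 11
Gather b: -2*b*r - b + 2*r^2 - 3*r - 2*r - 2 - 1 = b*(-2*r - 1) + 2*r^2 - 5*r - 3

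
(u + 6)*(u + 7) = u^2 + 13*u + 42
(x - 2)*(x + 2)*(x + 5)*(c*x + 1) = c*x^4 + 5*c*x^3 - 4*c*x^2 - 20*c*x + x^3 + 5*x^2 - 4*x - 20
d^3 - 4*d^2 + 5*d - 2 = (d - 2)*(d - 1)^2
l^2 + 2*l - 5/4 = (l - 1/2)*(l + 5/2)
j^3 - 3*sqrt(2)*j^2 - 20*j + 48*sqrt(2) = (j - 4*sqrt(2))*(j - 2*sqrt(2))*(j + 3*sqrt(2))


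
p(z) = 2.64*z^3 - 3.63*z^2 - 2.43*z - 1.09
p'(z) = 7.92*z^2 - 7.26*z - 2.43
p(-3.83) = -193.35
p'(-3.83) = 141.55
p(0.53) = -3.00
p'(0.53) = -4.05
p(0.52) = -2.96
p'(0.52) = -4.06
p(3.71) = 74.74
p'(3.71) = 79.65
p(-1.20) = -7.96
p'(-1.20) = 17.69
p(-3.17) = -113.96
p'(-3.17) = 100.17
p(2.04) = 1.26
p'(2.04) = 15.72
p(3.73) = 76.35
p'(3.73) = 80.68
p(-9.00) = -2197.81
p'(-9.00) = 704.43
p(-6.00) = -687.43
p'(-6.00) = 326.25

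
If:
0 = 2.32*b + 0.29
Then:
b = -0.12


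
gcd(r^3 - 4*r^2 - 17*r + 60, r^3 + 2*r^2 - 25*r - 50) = r - 5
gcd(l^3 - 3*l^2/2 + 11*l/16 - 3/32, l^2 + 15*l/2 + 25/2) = 1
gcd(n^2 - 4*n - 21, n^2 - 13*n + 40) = 1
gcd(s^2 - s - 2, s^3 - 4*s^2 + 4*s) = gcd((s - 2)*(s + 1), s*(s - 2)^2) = s - 2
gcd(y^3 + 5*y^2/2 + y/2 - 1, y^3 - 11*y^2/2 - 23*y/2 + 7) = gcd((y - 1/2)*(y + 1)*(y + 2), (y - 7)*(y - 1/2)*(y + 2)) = y^2 + 3*y/2 - 1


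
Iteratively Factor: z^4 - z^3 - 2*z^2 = (z - 2)*(z^3 + z^2) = z*(z - 2)*(z^2 + z) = z^2*(z - 2)*(z + 1)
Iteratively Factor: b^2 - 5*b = (b)*(b - 5)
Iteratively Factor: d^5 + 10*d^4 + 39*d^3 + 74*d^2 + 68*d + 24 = (d + 3)*(d^4 + 7*d^3 + 18*d^2 + 20*d + 8) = (d + 1)*(d + 3)*(d^3 + 6*d^2 + 12*d + 8) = (d + 1)*(d + 2)*(d + 3)*(d^2 + 4*d + 4) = (d + 1)*(d + 2)^2*(d + 3)*(d + 2)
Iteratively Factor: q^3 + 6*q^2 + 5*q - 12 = (q + 4)*(q^2 + 2*q - 3) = (q + 3)*(q + 4)*(q - 1)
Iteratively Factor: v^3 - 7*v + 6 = (v - 1)*(v^2 + v - 6) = (v - 2)*(v - 1)*(v + 3)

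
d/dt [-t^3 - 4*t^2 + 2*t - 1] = -3*t^2 - 8*t + 2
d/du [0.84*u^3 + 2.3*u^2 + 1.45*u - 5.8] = 2.52*u^2 + 4.6*u + 1.45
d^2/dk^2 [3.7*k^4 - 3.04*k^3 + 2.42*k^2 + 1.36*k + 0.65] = 44.4*k^2 - 18.24*k + 4.84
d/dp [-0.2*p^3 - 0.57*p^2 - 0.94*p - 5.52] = -0.6*p^2 - 1.14*p - 0.94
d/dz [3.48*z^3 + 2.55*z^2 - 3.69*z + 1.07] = 10.44*z^2 + 5.1*z - 3.69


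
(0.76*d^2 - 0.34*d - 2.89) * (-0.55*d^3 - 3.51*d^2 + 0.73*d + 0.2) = -0.418*d^5 - 2.4806*d^4 + 3.3377*d^3 + 10.0477*d^2 - 2.1777*d - 0.578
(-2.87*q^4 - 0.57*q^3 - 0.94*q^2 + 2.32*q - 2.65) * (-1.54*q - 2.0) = 4.4198*q^5 + 6.6178*q^4 + 2.5876*q^3 - 1.6928*q^2 - 0.559*q + 5.3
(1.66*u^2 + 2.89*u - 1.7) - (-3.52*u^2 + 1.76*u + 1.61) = 5.18*u^2 + 1.13*u - 3.31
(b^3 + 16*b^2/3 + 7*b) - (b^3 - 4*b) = 16*b^2/3 + 11*b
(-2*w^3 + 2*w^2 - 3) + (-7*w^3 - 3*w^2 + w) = -9*w^3 - w^2 + w - 3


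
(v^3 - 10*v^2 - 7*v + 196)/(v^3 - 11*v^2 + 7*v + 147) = (v + 4)/(v + 3)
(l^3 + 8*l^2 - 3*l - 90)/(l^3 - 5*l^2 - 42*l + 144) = (l + 5)/(l - 8)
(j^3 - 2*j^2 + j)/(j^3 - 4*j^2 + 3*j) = (j - 1)/(j - 3)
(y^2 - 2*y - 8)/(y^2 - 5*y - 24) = (-y^2 + 2*y + 8)/(-y^2 + 5*y + 24)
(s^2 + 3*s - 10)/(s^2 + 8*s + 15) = (s - 2)/(s + 3)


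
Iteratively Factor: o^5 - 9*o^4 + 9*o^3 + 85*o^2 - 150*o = (o + 3)*(o^4 - 12*o^3 + 45*o^2 - 50*o) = (o - 5)*(o + 3)*(o^3 - 7*o^2 + 10*o) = (o - 5)^2*(o + 3)*(o^2 - 2*o) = o*(o - 5)^2*(o + 3)*(o - 2)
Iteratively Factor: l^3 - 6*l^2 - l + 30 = (l - 3)*(l^2 - 3*l - 10) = (l - 5)*(l - 3)*(l + 2)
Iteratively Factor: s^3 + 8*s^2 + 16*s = (s + 4)*(s^2 + 4*s) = s*(s + 4)*(s + 4)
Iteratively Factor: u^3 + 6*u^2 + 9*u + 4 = (u + 1)*(u^2 + 5*u + 4) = (u + 1)^2*(u + 4)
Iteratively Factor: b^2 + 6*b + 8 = (b + 4)*(b + 2)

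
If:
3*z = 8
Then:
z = 8/3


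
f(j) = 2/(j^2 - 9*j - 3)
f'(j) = 2*(9 - 2*j)/(j^2 - 9*j - 3)^2 = 2*(9 - 2*j)/(-j^2 + 9*j + 3)^2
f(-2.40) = 0.08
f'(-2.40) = 0.05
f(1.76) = -0.13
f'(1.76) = 0.04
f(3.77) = -0.09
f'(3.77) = 0.01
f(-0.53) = 0.98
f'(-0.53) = 4.78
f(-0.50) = 1.14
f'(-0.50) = 6.53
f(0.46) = -0.29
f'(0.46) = 0.34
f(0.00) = -0.67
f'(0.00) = 2.00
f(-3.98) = 0.04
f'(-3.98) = 0.01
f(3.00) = -0.10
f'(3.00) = 0.01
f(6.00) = -0.10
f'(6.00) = -0.01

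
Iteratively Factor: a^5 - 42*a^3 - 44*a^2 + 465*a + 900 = (a + 3)*(a^4 - 3*a^3 - 33*a^2 + 55*a + 300) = (a - 5)*(a + 3)*(a^3 + 2*a^2 - 23*a - 60) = (a - 5)*(a + 3)*(a + 4)*(a^2 - 2*a - 15) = (a - 5)*(a + 3)^2*(a + 4)*(a - 5)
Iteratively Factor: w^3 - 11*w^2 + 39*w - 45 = (w - 3)*(w^2 - 8*w + 15) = (w - 3)^2*(w - 5)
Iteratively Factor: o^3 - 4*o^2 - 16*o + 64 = (o - 4)*(o^2 - 16) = (o - 4)^2*(o + 4)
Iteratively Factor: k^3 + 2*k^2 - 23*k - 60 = (k - 5)*(k^2 + 7*k + 12) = (k - 5)*(k + 4)*(k + 3)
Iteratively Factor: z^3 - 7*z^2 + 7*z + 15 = (z - 3)*(z^2 - 4*z - 5) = (z - 3)*(z + 1)*(z - 5)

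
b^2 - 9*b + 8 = (b - 8)*(b - 1)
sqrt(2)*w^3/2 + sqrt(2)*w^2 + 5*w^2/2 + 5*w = w*(w + 5*sqrt(2)/2)*(sqrt(2)*w/2 + sqrt(2))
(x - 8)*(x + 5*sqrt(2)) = x^2 - 8*x + 5*sqrt(2)*x - 40*sqrt(2)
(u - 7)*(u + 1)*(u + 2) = u^3 - 4*u^2 - 19*u - 14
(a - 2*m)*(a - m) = a^2 - 3*a*m + 2*m^2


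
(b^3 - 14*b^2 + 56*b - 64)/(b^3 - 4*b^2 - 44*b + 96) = (b - 4)/(b + 6)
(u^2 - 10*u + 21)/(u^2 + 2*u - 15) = (u - 7)/(u + 5)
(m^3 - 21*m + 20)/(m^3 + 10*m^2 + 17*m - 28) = (m^2 + m - 20)/(m^2 + 11*m + 28)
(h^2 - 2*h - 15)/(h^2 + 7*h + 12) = (h - 5)/(h + 4)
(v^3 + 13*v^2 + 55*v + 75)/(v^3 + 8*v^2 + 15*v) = (v + 5)/v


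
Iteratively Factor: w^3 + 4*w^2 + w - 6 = (w + 2)*(w^2 + 2*w - 3) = (w + 2)*(w + 3)*(w - 1)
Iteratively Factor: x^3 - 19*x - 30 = (x - 5)*(x^2 + 5*x + 6) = (x - 5)*(x + 2)*(x + 3)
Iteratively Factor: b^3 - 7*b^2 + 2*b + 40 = (b + 2)*(b^2 - 9*b + 20) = (b - 5)*(b + 2)*(b - 4)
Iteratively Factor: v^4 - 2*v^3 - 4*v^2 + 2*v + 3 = (v + 1)*(v^3 - 3*v^2 - v + 3) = (v - 3)*(v + 1)*(v^2 - 1) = (v - 3)*(v - 1)*(v + 1)*(v + 1)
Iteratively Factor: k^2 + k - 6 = (k - 2)*(k + 3)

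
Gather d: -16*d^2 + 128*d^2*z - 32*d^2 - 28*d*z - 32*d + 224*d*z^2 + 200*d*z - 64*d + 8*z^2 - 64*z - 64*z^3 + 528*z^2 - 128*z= d^2*(128*z - 48) + d*(224*z^2 + 172*z - 96) - 64*z^3 + 536*z^2 - 192*z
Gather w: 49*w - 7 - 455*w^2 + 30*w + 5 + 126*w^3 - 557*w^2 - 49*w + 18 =126*w^3 - 1012*w^2 + 30*w + 16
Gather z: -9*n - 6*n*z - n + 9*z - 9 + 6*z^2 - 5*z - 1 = -10*n + 6*z^2 + z*(4 - 6*n) - 10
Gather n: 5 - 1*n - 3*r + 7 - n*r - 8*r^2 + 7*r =n*(-r - 1) - 8*r^2 + 4*r + 12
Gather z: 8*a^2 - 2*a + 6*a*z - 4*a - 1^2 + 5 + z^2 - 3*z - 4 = 8*a^2 - 6*a + z^2 + z*(6*a - 3)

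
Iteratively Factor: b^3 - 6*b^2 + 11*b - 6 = (b - 3)*(b^2 - 3*b + 2) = (b - 3)*(b - 2)*(b - 1)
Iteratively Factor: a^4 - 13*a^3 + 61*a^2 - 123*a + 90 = (a - 3)*(a^3 - 10*a^2 + 31*a - 30) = (a - 3)*(a - 2)*(a^2 - 8*a + 15) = (a - 3)^2*(a - 2)*(a - 5)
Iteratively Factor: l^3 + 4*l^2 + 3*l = (l + 1)*(l^2 + 3*l) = (l + 1)*(l + 3)*(l)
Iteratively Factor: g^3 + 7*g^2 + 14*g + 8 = (g + 4)*(g^2 + 3*g + 2) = (g + 1)*(g + 4)*(g + 2)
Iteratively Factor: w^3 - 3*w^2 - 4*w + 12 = (w - 3)*(w^2 - 4) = (w - 3)*(w + 2)*(w - 2)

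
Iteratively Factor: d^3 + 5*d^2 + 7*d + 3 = (d + 1)*(d^2 + 4*d + 3) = (d + 1)*(d + 3)*(d + 1)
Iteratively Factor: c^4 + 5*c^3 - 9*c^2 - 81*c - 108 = (c + 3)*(c^3 + 2*c^2 - 15*c - 36) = (c + 3)^2*(c^2 - c - 12) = (c + 3)^3*(c - 4)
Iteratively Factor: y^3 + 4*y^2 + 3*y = (y + 1)*(y^2 + 3*y) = (y + 1)*(y + 3)*(y)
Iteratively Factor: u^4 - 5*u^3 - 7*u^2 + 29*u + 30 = (u - 3)*(u^3 - 2*u^2 - 13*u - 10) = (u - 5)*(u - 3)*(u^2 + 3*u + 2) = (u - 5)*(u - 3)*(u + 1)*(u + 2)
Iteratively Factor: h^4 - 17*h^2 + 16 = (h + 4)*(h^3 - 4*h^2 - h + 4) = (h - 4)*(h + 4)*(h^2 - 1) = (h - 4)*(h - 1)*(h + 4)*(h + 1)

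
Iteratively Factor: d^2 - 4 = (d + 2)*(d - 2)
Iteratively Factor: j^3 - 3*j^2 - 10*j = (j + 2)*(j^2 - 5*j) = (j - 5)*(j + 2)*(j)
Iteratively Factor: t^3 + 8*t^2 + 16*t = (t)*(t^2 + 8*t + 16) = t*(t + 4)*(t + 4)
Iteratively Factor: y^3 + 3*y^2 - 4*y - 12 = (y + 3)*(y^2 - 4) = (y + 2)*(y + 3)*(y - 2)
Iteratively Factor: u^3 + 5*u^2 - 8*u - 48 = (u - 3)*(u^2 + 8*u + 16) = (u - 3)*(u + 4)*(u + 4)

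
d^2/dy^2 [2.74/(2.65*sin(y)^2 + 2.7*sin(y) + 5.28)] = (-76.9666*sin(y)^4 - 58.8141*sin(y)^3 + 248.82762*sin(y)^2 + 156.68964*sin(y) - 36.72696)/(2.65*sin(y)^2 + 2.7*sin(y) + 5.28)^3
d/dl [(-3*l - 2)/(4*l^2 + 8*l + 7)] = (12*l^2 + 16*l - 5)/(16*l^4 + 64*l^3 + 120*l^2 + 112*l + 49)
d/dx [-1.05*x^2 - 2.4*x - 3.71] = -2.1*x - 2.4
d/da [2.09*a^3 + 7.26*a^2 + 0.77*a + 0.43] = 6.27*a^2 + 14.52*a + 0.77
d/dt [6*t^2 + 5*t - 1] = 12*t + 5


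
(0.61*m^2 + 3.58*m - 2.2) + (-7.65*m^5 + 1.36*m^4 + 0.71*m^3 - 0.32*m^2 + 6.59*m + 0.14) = -7.65*m^5 + 1.36*m^4 + 0.71*m^3 + 0.29*m^2 + 10.17*m - 2.06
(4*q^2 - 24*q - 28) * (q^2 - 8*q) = 4*q^4 - 56*q^3 + 164*q^2 + 224*q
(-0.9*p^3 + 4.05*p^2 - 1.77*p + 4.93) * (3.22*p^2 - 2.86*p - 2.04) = -2.898*p^5 + 15.615*p^4 - 15.4464*p^3 + 12.6748*p^2 - 10.489*p - 10.0572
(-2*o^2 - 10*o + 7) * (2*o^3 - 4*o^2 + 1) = -4*o^5 - 12*o^4 + 54*o^3 - 30*o^2 - 10*o + 7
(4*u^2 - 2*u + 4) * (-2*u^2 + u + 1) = -8*u^4 + 8*u^3 - 6*u^2 + 2*u + 4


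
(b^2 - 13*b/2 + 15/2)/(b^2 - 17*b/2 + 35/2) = (2*b - 3)/(2*b - 7)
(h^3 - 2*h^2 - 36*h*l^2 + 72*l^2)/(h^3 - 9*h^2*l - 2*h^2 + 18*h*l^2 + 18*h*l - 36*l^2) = (h + 6*l)/(h - 3*l)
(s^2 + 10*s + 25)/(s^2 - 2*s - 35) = (s + 5)/(s - 7)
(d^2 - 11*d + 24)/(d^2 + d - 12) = (d - 8)/(d + 4)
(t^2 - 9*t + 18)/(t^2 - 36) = (t - 3)/(t + 6)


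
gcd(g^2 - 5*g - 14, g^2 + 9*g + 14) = g + 2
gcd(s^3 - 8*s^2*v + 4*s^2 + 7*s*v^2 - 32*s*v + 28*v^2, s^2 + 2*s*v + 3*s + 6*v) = 1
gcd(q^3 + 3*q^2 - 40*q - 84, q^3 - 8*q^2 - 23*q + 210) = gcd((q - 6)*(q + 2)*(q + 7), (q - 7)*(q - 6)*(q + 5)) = q - 6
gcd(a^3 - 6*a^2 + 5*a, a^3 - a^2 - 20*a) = a^2 - 5*a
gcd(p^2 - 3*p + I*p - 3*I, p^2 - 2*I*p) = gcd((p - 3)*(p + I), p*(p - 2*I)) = 1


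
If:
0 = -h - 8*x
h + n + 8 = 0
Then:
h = -8*x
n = 8*x - 8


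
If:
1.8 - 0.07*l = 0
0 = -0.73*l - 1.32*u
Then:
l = 25.71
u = -14.22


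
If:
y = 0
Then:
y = 0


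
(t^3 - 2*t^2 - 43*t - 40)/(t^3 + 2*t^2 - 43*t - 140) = (t^2 - 7*t - 8)/(t^2 - 3*t - 28)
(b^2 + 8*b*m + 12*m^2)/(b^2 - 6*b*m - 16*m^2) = (b + 6*m)/(b - 8*m)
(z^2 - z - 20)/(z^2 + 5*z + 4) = (z - 5)/(z + 1)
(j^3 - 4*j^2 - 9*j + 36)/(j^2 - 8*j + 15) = (j^2 - j - 12)/(j - 5)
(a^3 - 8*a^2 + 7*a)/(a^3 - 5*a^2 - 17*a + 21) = a/(a + 3)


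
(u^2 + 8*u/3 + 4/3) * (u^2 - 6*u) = u^4 - 10*u^3/3 - 44*u^2/3 - 8*u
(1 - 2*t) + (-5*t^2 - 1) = -5*t^2 - 2*t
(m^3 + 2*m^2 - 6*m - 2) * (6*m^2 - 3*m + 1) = 6*m^5 + 9*m^4 - 41*m^3 + 8*m^2 - 2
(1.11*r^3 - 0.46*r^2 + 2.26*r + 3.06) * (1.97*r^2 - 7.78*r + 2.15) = 2.1867*r^5 - 9.542*r^4 + 10.4175*r^3 - 12.5436*r^2 - 18.9478*r + 6.579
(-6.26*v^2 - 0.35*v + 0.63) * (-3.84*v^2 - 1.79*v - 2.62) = 24.0384*v^4 + 12.5494*v^3 + 14.6085*v^2 - 0.2107*v - 1.6506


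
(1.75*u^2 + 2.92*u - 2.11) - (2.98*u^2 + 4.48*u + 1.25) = -1.23*u^2 - 1.56*u - 3.36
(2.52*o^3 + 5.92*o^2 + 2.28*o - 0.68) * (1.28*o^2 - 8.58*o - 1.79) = 3.2256*o^5 - 14.044*o^4 - 52.386*o^3 - 31.0296*o^2 + 1.7532*o + 1.2172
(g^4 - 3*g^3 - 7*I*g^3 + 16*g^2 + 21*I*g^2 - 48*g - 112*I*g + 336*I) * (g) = g^5 - 3*g^4 - 7*I*g^4 + 16*g^3 + 21*I*g^3 - 48*g^2 - 112*I*g^2 + 336*I*g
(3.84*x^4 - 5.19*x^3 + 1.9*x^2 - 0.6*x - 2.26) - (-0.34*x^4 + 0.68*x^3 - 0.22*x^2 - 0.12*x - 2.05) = 4.18*x^4 - 5.87*x^3 + 2.12*x^2 - 0.48*x - 0.21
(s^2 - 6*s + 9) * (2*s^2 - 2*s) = 2*s^4 - 14*s^3 + 30*s^2 - 18*s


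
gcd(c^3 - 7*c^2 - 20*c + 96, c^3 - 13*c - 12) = 1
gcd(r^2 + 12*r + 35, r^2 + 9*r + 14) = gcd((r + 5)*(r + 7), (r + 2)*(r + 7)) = r + 7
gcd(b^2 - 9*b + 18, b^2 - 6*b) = b - 6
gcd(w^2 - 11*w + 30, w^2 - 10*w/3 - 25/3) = w - 5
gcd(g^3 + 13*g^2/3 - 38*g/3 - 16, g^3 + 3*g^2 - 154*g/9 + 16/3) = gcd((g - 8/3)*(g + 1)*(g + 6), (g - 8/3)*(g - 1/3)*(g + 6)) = g^2 + 10*g/3 - 16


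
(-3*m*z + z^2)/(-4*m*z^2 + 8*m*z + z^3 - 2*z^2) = (3*m - z)/(4*m*z - 8*m - z^2 + 2*z)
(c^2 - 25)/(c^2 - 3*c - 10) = (c + 5)/(c + 2)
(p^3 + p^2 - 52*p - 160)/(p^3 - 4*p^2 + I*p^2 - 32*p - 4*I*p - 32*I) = (p + 5)/(p + I)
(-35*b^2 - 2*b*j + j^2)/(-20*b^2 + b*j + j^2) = (7*b - j)/(4*b - j)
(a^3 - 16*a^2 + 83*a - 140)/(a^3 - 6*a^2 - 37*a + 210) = (a - 4)/(a + 6)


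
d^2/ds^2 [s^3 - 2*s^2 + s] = 6*s - 4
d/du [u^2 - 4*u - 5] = 2*u - 4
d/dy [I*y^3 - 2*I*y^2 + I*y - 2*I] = I*(3*y^2 - 4*y + 1)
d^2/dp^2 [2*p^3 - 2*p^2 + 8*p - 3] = 12*p - 4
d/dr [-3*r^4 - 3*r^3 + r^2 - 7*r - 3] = -12*r^3 - 9*r^2 + 2*r - 7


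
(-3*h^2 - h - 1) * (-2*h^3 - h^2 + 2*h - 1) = 6*h^5 + 5*h^4 - 3*h^3 + 2*h^2 - h + 1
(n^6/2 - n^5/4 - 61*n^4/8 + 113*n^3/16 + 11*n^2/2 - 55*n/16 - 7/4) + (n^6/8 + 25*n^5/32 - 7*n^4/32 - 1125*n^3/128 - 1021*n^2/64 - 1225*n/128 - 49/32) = 5*n^6/8 + 17*n^5/32 - 251*n^4/32 - 221*n^3/128 - 669*n^2/64 - 1665*n/128 - 105/32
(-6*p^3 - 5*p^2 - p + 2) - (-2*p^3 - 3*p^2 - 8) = -4*p^3 - 2*p^2 - p + 10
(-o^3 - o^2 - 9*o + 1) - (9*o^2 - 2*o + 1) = -o^3 - 10*o^2 - 7*o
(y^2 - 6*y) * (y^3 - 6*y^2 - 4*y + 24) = y^5 - 12*y^4 + 32*y^3 + 48*y^2 - 144*y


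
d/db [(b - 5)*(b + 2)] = 2*b - 3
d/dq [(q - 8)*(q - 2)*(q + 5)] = 3*q^2 - 10*q - 34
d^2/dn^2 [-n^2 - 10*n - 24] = -2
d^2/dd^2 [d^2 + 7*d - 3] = 2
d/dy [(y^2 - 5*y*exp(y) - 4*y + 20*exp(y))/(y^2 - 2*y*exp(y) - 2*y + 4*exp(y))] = (2*(y^2 - 5*y*exp(y) - 4*y + 20*exp(y))*(y*exp(y) - y - exp(y) + 1) + (y^2 - 2*y*exp(y) - 2*y + 4*exp(y))*(-5*y*exp(y) + 2*y + 15*exp(y) - 4))/(y^2 - 2*y*exp(y) - 2*y + 4*exp(y))^2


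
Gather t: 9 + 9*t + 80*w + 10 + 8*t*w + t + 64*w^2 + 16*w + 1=t*(8*w + 10) + 64*w^2 + 96*w + 20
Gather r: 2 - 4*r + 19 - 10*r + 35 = 56 - 14*r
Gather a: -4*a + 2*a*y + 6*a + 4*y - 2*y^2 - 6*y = a*(2*y + 2) - 2*y^2 - 2*y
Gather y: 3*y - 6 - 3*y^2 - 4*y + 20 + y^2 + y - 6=8 - 2*y^2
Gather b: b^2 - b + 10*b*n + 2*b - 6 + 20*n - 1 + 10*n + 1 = b^2 + b*(10*n + 1) + 30*n - 6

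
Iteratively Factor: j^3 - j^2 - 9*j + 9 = (j - 1)*(j^2 - 9) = (j - 1)*(j + 3)*(j - 3)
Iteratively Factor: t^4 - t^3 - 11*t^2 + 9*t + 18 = (t + 1)*(t^3 - 2*t^2 - 9*t + 18) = (t + 1)*(t + 3)*(t^2 - 5*t + 6) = (t - 2)*(t + 1)*(t + 3)*(t - 3)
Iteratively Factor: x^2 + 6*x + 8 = (x + 2)*(x + 4)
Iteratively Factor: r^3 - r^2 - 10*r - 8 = (r + 1)*(r^2 - 2*r - 8) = (r + 1)*(r + 2)*(r - 4)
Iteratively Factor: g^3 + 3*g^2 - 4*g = (g - 1)*(g^2 + 4*g) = g*(g - 1)*(g + 4)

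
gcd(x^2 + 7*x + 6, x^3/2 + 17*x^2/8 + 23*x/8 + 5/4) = x + 1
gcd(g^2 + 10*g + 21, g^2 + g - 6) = g + 3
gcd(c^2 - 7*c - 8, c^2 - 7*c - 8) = c^2 - 7*c - 8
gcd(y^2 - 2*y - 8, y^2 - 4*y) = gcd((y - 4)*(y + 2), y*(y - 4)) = y - 4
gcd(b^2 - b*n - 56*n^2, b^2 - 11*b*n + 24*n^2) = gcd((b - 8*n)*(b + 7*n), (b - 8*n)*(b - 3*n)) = b - 8*n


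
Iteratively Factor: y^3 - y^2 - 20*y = (y - 5)*(y^2 + 4*y) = y*(y - 5)*(y + 4)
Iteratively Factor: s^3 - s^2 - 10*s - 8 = (s - 4)*(s^2 + 3*s + 2) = (s - 4)*(s + 1)*(s + 2)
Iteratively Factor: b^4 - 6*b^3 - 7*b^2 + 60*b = (b - 5)*(b^3 - b^2 - 12*b) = (b - 5)*(b - 4)*(b^2 + 3*b) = (b - 5)*(b - 4)*(b + 3)*(b)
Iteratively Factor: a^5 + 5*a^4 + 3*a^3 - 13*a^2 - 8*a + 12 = (a - 1)*(a^4 + 6*a^3 + 9*a^2 - 4*a - 12) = (a - 1)*(a + 3)*(a^3 + 3*a^2 - 4) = (a - 1)*(a + 2)*(a + 3)*(a^2 + a - 2) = (a - 1)*(a + 2)^2*(a + 3)*(a - 1)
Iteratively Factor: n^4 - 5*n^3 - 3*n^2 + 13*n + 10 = (n + 1)*(n^3 - 6*n^2 + 3*n + 10) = (n - 2)*(n + 1)*(n^2 - 4*n - 5) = (n - 5)*(n - 2)*(n + 1)*(n + 1)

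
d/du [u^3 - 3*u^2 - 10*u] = 3*u^2 - 6*u - 10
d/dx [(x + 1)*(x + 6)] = 2*x + 7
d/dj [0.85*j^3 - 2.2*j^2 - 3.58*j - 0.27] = 2.55*j^2 - 4.4*j - 3.58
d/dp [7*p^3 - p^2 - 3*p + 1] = 21*p^2 - 2*p - 3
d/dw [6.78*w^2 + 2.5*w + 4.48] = 13.56*w + 2.5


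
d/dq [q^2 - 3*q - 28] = 2*q - 3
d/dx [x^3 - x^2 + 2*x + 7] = 3*x^2 - 2*x + 2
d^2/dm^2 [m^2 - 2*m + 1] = 2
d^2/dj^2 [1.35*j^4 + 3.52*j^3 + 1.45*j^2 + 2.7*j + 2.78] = 16.2*j^2 + 21.12*j + 2.9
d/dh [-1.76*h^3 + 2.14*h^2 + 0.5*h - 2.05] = -5.28*h^2 + 4.28*h + 0.5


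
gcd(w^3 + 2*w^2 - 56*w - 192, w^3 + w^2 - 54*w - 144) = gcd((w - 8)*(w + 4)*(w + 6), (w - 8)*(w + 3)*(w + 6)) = w^2 - 2*w - 48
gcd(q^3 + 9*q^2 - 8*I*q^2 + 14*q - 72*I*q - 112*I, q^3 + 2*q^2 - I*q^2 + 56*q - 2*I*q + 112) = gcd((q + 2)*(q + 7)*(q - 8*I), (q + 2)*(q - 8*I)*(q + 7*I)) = q^2 + q*(2 - 8*I) - 16*I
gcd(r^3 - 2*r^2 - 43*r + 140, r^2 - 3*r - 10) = r - 5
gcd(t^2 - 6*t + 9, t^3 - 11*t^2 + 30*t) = 1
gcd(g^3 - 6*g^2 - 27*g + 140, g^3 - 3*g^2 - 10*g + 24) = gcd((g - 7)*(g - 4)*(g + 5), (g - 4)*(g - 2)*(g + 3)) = g - 4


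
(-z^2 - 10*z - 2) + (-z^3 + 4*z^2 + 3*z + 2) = -z^3 + 3*z^2 - 7*z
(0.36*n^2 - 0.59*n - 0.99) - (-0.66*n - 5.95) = 0.36*n^2 + 0.0700000000000001*n + 4.96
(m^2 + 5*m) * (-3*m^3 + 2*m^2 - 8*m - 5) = -3*m^5 - 13*m^4 + 2*m^3 - 45*m^2 - 25*m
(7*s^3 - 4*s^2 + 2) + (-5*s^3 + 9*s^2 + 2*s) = 2*s^3 + 5*s^2 + 2*s + 2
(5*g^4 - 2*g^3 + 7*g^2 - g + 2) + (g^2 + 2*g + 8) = 5*g^4 - 2*g^3 + 8*g^2 + g + 10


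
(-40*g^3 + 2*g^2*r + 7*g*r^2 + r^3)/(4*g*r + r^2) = -10*g^2/r + 3*g + r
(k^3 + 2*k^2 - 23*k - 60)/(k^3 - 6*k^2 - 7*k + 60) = (k + 4)/(k - 4)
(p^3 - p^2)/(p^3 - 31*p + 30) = p^2/(p^2 + p - 30)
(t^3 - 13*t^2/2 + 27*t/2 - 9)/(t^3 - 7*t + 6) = (2*t^2 - 9*t + 9)/(2*(t^2 + 2*t - 3))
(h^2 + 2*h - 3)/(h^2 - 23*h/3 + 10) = 3*(h^2 + 2*h - 3)/(3*h^2 - 23*h + 30)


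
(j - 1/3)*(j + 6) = j^2 + 17*j/3 - 2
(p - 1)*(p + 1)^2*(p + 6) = p^4 + 7*p^3 + 5*p^2 - 7*p - 6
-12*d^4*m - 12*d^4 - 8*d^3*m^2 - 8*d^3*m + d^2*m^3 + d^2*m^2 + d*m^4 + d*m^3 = (-3*d + m)*(2*d + m)^2*(d*m + d)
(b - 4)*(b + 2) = b^2 - 2*b - 8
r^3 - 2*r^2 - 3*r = r*(r - 3)*(r + 1)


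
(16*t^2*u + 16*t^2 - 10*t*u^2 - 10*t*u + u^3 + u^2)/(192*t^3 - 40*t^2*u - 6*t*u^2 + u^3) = (2*t*u + 2*t - u^2 - u)/(24*t^2 - 2*t*u - u^2)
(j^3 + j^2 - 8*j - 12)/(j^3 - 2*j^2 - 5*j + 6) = (j + 2)/(j - 1)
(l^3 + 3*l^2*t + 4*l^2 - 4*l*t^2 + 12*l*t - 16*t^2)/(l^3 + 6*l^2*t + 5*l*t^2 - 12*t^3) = (l + 4)/(l + 3*t)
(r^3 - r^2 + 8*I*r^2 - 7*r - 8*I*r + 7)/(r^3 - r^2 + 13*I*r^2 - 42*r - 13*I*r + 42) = (r + I)/(r + 6*I)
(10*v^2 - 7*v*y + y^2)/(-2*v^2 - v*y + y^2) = (-5*v + y)/(v + y)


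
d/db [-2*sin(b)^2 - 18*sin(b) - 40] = -2*(2*sin(b) + 9)*cos(b)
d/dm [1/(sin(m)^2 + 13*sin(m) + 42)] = -(2*sin(m) + 13)*cos(m)/(sin(m)^2 + 13*sin(m) + 42)^2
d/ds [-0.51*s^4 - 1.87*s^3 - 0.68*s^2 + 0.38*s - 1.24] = -2.04*s^3 - 5.61*s^2 - 1.36*s + 0.38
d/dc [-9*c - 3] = -9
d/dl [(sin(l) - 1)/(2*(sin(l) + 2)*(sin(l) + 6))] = (2*sin(l) + cos(l)^2 + 19)*cos(l)/(2*(sin(l) + 2)^2*(sin(l) + 6)^2)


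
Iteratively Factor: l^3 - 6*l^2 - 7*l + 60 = (l - 5)*(l^2 - l - 12) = (l - 5)*(l - 4)*(l + 3)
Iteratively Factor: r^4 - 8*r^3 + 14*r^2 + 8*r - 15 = (r - 3)*(r^3 - 5*r^2 - r + 5) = (r - 3)*(r - 1)*(r^2 - 4*r - 5) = (r - 3)*(r - 1)*(r + 1)*(r - 5)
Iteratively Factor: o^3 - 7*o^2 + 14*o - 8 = (o - 4)*(o^2 - 3*o + 2) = (o - 4)*(o - 2)*(o - 1)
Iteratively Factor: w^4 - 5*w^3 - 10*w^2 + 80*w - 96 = (w - 2)*(w^3 - 3*w^2 - 16*w + 48) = (w - 3)*(w - 2)*(w^2 - 16) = (w - 4)*(w - 3)*(w - 2)*(w + 4)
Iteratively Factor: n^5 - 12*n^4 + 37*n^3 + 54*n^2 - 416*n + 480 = (n - 5)*(n^4 - 7*n^3 + 2*n^2 + 64*n - 96) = (n - 5)*(n - 2)*(n^3 - 5*n^2 - 8*n + 48) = (n - 5)*(n - 4)*(n - 2)*(n^2 - n - 12) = (n - 5)*(n - 4)*(n - 2)*(n + 3)*(n - 4)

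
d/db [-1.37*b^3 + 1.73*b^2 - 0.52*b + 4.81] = -4.11*b^2 + 3.46*b - 0.52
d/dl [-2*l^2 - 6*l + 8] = -4*l - 6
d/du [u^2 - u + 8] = 2*u - 1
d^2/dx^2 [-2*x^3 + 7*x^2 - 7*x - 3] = 14 - 12*x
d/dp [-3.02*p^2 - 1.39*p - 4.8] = -6.04*p - 1.39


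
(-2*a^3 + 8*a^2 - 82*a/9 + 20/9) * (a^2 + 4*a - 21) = -2*a^5 + 584*a^3/9 - 1820*a^2/9 + 1802*a/9 - 140/3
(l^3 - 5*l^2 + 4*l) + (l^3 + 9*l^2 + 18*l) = 2*l^3 + 4*l^2 + 22*l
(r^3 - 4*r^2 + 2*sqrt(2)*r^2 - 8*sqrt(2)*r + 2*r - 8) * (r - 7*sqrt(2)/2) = r^4 - 4*r^3 - 3*sqrt(2)*r^3/2 - 12*r^2 + 6*sqrt(2)*r^2 - 7*sqrt(2)*r + 48*r + 28*sqrt(2)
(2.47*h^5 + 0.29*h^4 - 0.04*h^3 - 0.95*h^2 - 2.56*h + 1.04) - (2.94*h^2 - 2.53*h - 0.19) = 2.47*h^5 + 0.29*h^4 - 0.04*h^3 - 3.89*h^2 - 0.0300000000000002*h + 1.23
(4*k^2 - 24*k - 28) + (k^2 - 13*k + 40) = 5*k^2 - 37*k + 12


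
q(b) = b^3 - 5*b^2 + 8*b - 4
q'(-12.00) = 560.00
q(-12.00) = -2548.00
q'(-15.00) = 833.00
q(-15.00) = -4624.00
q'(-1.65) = 32.67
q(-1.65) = -35.30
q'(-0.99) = 20.84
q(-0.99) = -17.79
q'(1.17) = 0.41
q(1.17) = 0.12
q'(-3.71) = 86.39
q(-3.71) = -153.57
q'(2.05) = 0.11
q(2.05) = 0.00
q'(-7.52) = 252.85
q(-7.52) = -772.17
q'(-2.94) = 63.33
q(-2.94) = -96.15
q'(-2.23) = 45.22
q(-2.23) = -57.79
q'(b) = 3*b^2 - 10*b + 8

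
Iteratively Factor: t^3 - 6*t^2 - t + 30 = (t + 2)*(t^2 - 8*t + 15) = (t - 3)*(t + 2)*(t - 5)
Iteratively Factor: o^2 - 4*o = (o)*(o - 4)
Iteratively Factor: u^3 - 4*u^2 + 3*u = (u)*(u^2 - 4*u + 3) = u*(u - 3)*(u - 1)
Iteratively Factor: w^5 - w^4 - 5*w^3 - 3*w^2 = (w + 1)*(w^4 - 2*w^3 - 3*w^2) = w*(w + 1)*(w^3 - 2*w^2 - 3*w) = w^2*(w + 1)*(w^2 - 2*w - 3) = w^2*(w - 3)*(w + 1)*(w + 1)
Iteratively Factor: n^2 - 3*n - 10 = (n - 5)*(n + 2)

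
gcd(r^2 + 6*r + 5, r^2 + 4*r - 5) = r + 5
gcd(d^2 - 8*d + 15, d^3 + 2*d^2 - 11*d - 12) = d - 3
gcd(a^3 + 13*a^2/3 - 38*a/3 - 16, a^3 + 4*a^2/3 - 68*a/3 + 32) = a^2 + 10*a/3 - 16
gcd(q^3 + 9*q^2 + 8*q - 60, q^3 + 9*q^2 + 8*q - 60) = q^3 + 9*q^2 + 8*q - 60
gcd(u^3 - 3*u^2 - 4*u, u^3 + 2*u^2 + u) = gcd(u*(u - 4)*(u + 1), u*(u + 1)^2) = u^2 + u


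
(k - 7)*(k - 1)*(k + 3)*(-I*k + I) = -I*k^4 + 6*I*k^3 + 12*I*k^2 - 38*I*k + 21*I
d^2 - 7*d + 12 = (d - 4)*(d - 3)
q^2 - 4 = (q - 2)*(q + 2)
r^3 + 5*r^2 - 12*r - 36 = (r - 3)*(r + 2)*(r + 6)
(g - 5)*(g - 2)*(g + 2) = g^3 - 5*g^2 - 4*g + 20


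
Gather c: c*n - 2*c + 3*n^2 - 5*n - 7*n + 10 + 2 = c*(n - 2) + 3*n^2 - 12*n + 12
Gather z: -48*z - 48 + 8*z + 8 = -40*z - 40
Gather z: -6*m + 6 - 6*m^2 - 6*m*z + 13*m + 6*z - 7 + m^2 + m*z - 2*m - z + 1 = -5*m^2 + 5*m + z*(5 - 5*m)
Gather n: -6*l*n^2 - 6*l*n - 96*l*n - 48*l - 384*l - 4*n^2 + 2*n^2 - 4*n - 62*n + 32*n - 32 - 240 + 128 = -432*l + n^2*(-6*l - 2) + n*(-102*l - 34) - 144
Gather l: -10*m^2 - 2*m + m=-10*m^2 - m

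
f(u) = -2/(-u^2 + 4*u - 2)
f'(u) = -2*(2*u - 4)/(-u^2 + 4*u - 2)^2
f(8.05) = 0.06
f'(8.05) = -0.02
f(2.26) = -1.03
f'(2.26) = -0.28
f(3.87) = 1.34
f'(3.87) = -3.34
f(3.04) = -2.18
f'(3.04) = -4.93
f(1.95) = -1.00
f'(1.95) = 0.05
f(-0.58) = 0.43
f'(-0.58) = 0.48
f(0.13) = 1.34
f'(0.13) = 3.34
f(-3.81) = 0.06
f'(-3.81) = 0.02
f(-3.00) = 0.09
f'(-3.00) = 0.04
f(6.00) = 0.14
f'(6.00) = -0.08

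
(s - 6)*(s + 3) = s^2 - 3*s - 18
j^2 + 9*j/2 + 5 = (j + 2)*(j + 5/2)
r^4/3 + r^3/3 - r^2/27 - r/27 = r*(r/3 + 1/3)*(r - 1/3)*(r + 1/3)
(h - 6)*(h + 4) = h^2 - 2*h - 24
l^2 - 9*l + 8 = (l - 8)*(l - 1)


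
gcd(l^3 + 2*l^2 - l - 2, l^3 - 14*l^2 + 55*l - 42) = l - 1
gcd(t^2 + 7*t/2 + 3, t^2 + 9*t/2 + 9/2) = t + 3/2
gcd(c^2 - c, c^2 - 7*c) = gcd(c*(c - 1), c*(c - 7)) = c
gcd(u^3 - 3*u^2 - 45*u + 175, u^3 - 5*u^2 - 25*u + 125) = u^2 - 10*u + 25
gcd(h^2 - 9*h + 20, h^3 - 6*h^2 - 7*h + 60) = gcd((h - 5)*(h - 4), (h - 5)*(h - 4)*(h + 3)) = h^2 - 9*h + 20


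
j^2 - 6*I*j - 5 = (j - 5*I)*(j - I)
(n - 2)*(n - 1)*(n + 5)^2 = n^4 + 7*n^3 - 3*n^2 - 55*n + 50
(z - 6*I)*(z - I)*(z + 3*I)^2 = z^4 - I*z^3 + 27*z^2 + 27*I*z + 54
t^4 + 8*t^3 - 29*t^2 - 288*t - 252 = (t - 6)*(t + 1)*(t + 6)*(t + 7)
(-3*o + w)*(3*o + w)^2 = -27*o^3 - 9*o^2*w + 3*o*w^2 + w^3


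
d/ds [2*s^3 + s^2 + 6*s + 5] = 6*s^2 + 2*s + 6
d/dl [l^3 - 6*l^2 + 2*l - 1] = 3*l^2 - 12*l + 2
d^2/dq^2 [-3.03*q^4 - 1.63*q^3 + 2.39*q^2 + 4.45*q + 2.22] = -36.36*q^2 - 9.78*q + 4.78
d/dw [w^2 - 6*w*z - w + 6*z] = 2*w - 6*z - 1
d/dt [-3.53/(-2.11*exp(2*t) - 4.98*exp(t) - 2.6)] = (-14.8966*exp(t) - 17.5794)*exp(t)/(2.11*exp(2*t) + 4.98*exp(t) + 2.6)^2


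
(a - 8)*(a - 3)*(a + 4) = a^3 - 7*a^2 - 20*a + 96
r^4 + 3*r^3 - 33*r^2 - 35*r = r*(r - 5)*(r + 1)*(r + 7)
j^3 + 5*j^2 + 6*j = j*(j + 2)*(j + 3)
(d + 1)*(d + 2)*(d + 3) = d^3 + 6*d^2 + 11*d + 6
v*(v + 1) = v^2 + v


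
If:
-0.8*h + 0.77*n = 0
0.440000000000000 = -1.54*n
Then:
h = -0.28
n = -0.29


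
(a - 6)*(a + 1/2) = a^2 - 11*a/2 - 3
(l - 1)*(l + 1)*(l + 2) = l^3 + 2*l^2 - l - 2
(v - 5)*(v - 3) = v^2 - 8*v + 15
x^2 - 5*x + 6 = (x - 3)*(x - 2)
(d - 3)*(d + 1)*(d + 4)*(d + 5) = d^4 + 7*d^3 - d^2 - 67*d - 60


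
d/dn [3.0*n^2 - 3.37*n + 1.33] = 6.0*n - 3.37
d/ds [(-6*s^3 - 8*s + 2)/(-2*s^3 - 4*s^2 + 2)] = (-s*(3*s + 4)*(3*s^3 + 4*s - 1) + (9*s^2 + 4)*(s^3 + 2*s^2 - 1))/(s^3 + 2*s^2 - 1)^2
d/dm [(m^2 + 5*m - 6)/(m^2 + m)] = 2*(-2*m^2 + 6*m + 3)/(m^2*(m^2 + 2*m + 1))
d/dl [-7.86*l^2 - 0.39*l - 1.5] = -15.72*l - 0.39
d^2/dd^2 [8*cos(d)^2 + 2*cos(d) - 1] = -2*cos(d) - 16*cos(2*d)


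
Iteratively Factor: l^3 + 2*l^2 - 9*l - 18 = (l + 2)*(l^2 - 9) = (l - 3)*(l + 2)*(l + 3)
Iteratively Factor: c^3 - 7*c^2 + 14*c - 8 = (c - 2)*(c^2 - 5*c + 4) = (c - 4)*(c - 2)*(c - 1)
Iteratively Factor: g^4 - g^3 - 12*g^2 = (g + 3)*(g^3 - 4*g^2) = g*(g + 3)*(g^2 - 4*g) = g*(g - 4)*(g + 3)*(g)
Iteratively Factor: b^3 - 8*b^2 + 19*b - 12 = (b - 4)*(b^2 - 4*b + 3) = (b - 4)*(b - 1)*(b - 3)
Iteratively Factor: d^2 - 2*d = (d - 2)*(d)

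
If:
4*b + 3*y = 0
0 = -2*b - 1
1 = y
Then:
No Solution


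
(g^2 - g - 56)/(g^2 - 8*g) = (g + 7)/g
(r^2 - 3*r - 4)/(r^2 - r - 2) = (r - 4)/(r - 2)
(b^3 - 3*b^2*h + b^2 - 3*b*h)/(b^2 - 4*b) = (b^2 - 3*b*h + b - 3*h)/(b - 4)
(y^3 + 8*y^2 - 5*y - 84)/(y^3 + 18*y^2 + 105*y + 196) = (y - 3)/(y + 7)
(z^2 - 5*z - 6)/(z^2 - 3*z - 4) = (z - 6)/(z - 4)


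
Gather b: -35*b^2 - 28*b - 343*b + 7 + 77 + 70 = -35*b^2 - 371*b + 154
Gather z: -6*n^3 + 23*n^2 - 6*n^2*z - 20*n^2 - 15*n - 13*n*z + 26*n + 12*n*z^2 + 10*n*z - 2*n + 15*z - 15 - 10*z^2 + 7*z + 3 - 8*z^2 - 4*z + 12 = -6*n^3 + 3*n^2 + 9*n + z^2*(12*n - 18) + z*(-6*n^2 - 3*n + 18)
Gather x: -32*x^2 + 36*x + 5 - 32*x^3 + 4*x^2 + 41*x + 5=-32*x^3 - 28*x^2 + 77*x + 10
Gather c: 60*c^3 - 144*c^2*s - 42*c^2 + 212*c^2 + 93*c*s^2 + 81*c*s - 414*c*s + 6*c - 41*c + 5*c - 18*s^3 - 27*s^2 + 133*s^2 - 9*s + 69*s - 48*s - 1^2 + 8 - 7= 60*c^3 + c^2*(170 - 144*s) + c*(93*s^2 - 333*s - 30) - 18*s^3 + 106*s^2 + 12*s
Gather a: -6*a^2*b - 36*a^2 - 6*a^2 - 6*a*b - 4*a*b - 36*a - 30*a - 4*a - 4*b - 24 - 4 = a^2*(-6*b - 42) + a*(-10*b - 70) - 4*b - 28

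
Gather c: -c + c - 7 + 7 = 0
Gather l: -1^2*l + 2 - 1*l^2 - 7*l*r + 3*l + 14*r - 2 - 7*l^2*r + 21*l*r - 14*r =l^2*(-7*r - 1) + l*(14*r + 2)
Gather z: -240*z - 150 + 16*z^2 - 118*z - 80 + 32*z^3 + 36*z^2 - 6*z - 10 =32*z^3 + 52*z^2 - 364*z - 240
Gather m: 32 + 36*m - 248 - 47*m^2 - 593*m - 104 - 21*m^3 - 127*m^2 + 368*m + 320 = -21*m^3 - 174*m^2 - 189*m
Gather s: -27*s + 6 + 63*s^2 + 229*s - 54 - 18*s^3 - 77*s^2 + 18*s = -18*s^3 - 14*s^2 + 220*s - 48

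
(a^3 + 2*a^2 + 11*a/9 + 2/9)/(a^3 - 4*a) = (9*a^3 + 18*a^2 + 11*a + 2)/(9*a*(a^2 - 4))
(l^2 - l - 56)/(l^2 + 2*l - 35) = (l - 8)/(l - 5)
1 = 1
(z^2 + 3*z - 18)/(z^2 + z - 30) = (z - 3)/(z - 5)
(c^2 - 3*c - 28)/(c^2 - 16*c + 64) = (c^2 - 3*c - 28)/(c^2 - 16*c + 64)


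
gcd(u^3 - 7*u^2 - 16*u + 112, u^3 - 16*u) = u^2 - 16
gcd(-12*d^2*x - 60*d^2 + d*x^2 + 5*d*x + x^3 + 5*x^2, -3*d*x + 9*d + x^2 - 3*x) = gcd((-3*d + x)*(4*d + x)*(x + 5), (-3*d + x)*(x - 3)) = -3*d + x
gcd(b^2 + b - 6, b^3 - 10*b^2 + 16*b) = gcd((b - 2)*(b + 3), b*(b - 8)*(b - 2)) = b - 2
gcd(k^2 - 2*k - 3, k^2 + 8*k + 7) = k + 1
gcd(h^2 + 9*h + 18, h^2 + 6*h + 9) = h + 3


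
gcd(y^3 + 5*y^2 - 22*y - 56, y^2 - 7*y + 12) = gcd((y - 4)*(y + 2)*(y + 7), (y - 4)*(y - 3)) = y - 4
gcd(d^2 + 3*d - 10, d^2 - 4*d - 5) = 1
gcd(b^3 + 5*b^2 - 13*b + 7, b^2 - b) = b - 1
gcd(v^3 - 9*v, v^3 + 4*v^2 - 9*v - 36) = v^2 - 9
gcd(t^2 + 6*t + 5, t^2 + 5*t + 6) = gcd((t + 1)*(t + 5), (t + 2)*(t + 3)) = 1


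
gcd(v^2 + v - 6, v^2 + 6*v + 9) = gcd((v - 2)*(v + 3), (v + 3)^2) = v + 3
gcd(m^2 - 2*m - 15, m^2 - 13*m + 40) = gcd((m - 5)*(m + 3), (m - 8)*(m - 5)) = m - 5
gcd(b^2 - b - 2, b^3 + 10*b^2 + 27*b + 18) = b + 1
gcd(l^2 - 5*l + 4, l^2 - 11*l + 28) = l - 4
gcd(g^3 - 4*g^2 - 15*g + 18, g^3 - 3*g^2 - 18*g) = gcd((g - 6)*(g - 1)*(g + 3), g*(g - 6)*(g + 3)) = g^2 - 3*g - 18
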